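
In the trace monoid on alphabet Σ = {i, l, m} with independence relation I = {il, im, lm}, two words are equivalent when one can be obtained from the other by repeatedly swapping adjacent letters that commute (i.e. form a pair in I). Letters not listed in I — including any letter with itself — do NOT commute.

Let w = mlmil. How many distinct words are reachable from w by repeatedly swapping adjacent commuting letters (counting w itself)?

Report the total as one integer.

piece 0:m — minimal
piece 1:l — minimal
piece 2:m rests on {0:m}
piece 3:i — minimal
piece 4:l rests on {1:l}
minimal pieces: {0:m, 1:l, 3:i}
ways to finish when only these pieces remain (= sum over removing one remaining piece with nothing left below it):
  1 left: {2}→1  {3}→1  {4}→1
  2 left: {0,2}→1  {1,4}→1  {2,3}→2  {2,4}→2  {3,4}→2
  3 left: {0,2,3}→3  {0,2,4}→3  {1,2,4}→3  {1,3,4}→3  {2,3,4}→6
  placing 0:m first → 12 extensions
  placing 1:l first → 12 extensions
  placing 3:i first → 6 extensions
total linear extensions = 30

30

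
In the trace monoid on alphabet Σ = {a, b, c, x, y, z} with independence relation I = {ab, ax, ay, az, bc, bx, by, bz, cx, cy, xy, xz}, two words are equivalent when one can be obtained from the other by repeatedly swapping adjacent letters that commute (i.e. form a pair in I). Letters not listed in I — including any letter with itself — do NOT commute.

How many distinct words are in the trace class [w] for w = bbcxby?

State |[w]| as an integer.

120

drop 0:b onto floor
drop 1:b onto {0:b}
drop 2:c onto floor
drop 3:x onto floor
drop 4:b onto {1:b}
drop 5:y onto floor
ground layer = {0:b, 2:c, 3:x, 5:y}
drop-orders for the pieces not yet dropped (sum over which currently-grounded one goes next):
  1 to go: {2} 1  {3} 1  {4} 1  {5} 1
  2 to go: {1,4} 1  {2,3} 2  {2,4} 2  {2,5} 2  {3,4} 2  {3,5} 2  {4,5} 2
  3 to go: {0,1,4} 1  {1,2,4} 3  {1,3,4} 3  {1,4,5} 3  {2,3,4} 6  {2,3,5} 6  {2,4,5} 6  {3,4,5} 6
  4 to go: {0,1,2,4} 4  {0,1,3,4} 4  {0,1,4,5} 4  {1,2,3,4} 12  {1,2,4,5} 12  {1,3,4,5} 12  {2,3,4,5} 24
  if 0:b drops first: 60 orders
  if 2:c drops first: 20 orders
  if 3:x drops first: 20 orders
  if 5:y drops first: 20 orders
heap linearizations: 120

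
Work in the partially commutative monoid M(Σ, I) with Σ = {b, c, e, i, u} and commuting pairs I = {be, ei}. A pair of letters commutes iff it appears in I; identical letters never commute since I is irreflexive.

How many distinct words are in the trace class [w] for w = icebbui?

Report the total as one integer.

3

#0=i has no predecessor
#1=c depends on [0:i]
#2=e depends on [1:c]
#3=b depends on [1:c]
#4=b depends on [3:b]
#5=u depends on [2:e, 4:b]
#6=i depends on [5:u]
sources: [0:i]
N(rest) = Σ N(rest − s) over sources s of rest; N(one piece) = 1:
  size 1 → [6]=1
  size 2 → [5,6]=1
  size 3 → [2,5,6]=1  [4,5,6]=1
  size 4 → [2,4,5,6]=2  [3,4,5,6]=1
  size 5 → [2,3,4,5,6]=3
  first=0(i) contributes 3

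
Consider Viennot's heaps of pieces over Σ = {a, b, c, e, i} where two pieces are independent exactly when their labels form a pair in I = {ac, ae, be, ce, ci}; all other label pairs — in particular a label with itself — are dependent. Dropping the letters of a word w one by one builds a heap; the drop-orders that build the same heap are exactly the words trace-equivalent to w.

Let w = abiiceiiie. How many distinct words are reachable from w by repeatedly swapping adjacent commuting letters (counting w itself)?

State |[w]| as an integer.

drop 0:a onto floor
drop 1:b onto {0:a}
drop 2:i onto {1:b}
drop 3:i onto {2:i}
drop 4:c onto {1:b}
drop 5:e onto {3:i}
drop 6:i onto {5:e}
drop 7:i onto {6:i}
drop 8:i onto {7:i}
drop 9:e onto {8:i}
ground layer = {0:a}
drop-orders for the pieces not yet dropped (sum over which currently-grounded one goes next):
  1 to go: {4} 1  {9} 1
  2 to go: {4,9} 2  {8,9} 1
  3 to go: {4,8,9} 3  {7,8,9} 1
  4 to go: {4,7,8,9} 4  {6,7,8,9} 1
  5 to go: {4,6,7,8,9} 5  {5,6,7,8,9} 1
  6 to go: {3,5,6,7,8,9} 1  {4,5,6,7,8,9} 6
  7 to go: {2,3,5,6,7,8,9} 1  {3,4,5,6,7,8,9} 7
  8 to go: {2,3,4,5,6,7,8,9} 8
  if 0:a drops first: 8 orders

8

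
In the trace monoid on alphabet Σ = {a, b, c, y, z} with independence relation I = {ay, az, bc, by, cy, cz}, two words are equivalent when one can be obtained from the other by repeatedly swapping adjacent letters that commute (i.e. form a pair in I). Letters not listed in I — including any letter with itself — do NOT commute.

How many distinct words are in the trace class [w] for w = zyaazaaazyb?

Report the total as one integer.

378

0(z) covers ∅
1(y) covers 0:z
2(a) covers ∅
3(a) covers 2:a
4(z) covers 1:y
5(a) covers 3:a
6(a) covers 5:a
7(a) covers 6:a
8(z) covers 4:z
9(y) covers 8:z
10(b) covers 7:a, 8:z
floor of heap: 0:z, 2:a
completions by unplaced set U, small U first (add the entries for U minus each lowest piece of U):
  |U|=1: {9}:1  {10}:1
  |U|=2: {7,10}:1  {9,10}:2
  |U|=3: {6,7,10}:1  {7,9,10}:3  {8,9,10}:2
  |U|=4: {4,8,9,10}:2  {5,6,7,10}:1  {6,7,9,10}:4  {7,8,9,10}:5
  |U|=5: {1,4,8,9,10}:2  {3,5,6,7,10}:1  {4,7,8,9,10}:7  {5,6,7,9,10}:5  {6,7,8,9,10}:9
  |U|=6: {0,1,4,8,9,10}:2  {1,4,7,8,9,10}:9  {2,3,5,6,7,10}:1  {3,5,6,7,9,10}:6  {4,6,7,8,9,10}:16  {5,6,7,8,9,10}:14
  |U|=7: {0,1,4,7,8,9,10}:11  {1,4,6,7,8,9,10}:25  {2,3,5,6,7,9,10}:7  {3,5,6,7,8,9,10}:20  {4,5,6,7,8,9,10}:30
  |U|=8: {0,1,4,6,7,8,9,10}:36  {1,4,5,6,7,8,9,10}:55  {2,3,5,6,7,8,9,10}:27  {3,4,5,6,7,8,9,10}:50
  |U|=9: {0,1,4,5,6,7,8,9,10}:91  {1,3,4,5,6,7,8,9,10}:105  {2,3,4,5,6,7,8,9,10}:77
  start at 0(z): 182
  start at 2(a): 196
sum over floor = 378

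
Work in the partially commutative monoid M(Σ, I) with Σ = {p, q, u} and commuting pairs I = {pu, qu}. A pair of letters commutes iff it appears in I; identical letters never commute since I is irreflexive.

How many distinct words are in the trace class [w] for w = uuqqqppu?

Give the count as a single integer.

56

0(u) covers ∅
1(u) covers 0:u
2(q) covers ∅
3(q) covers 2:q
4(q) covers 3:q
5(p) covers 4:q
6(p) covers 5:p
7(u) covers 1:u
floor of heap: 0:u, 2:q
completions by unplaced set U, small U first (add the entries for U minus each lowest piece of U):
  |U|=1: {6}:1  {7}:1
  |U|=2: {1,7}:1  {5,6}:1  {6,7}:2
  |U|=3: {0,1,7}:1  {1,6,7}:3  {4,5,6}:1  {5,6,7}:3
  |U|=4: {0,1,6,7}:4  {1,5,6,7}:6  {3,4,5,6}:1  {4,5,6,7}:4
  |U|=5: {0,1,5,6,7}:10  {1,4,5,6,7}:10  {2,3,4,5,6}:1  {3,4,5,6,7}:5
  |U|=6: {0,1,4,5,6,7}:20  {1,3,4,5,6,7}:15  {2,3,4,5,6,7}:6
  start at 0(u): 21
  start at 2(q): 35
sum over floor = 56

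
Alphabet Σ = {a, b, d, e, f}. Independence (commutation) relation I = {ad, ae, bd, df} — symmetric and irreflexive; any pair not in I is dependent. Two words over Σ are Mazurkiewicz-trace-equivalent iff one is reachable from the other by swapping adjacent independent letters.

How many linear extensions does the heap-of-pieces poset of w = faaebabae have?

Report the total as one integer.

6

drop 0:f onto floor
drop 1:a onto {0:f}
drop 2:a onto {1:a}
drop 3:e onto {0:f}
drop 4:b onto {2:a, 3:e}
drop 5:a onto {4:b}
drop 6:b onto {5:a}
drop 7:a onto {6:b}
drop 8:e onto {6:b}
ground layer = {0:f}
drop-orders for the pieces not yet dropped (sum over which currently-grounded one goes next):
  1 to go: {7} 1  {8} 1
  2 to go: {7,8} 2
  3 to go: {6,7,8} 2
  4 to go: {5,6,7,8} 2
  5 to go: {4,5,6,7,8} 2
  6 to go: {2,4,5,6,7,8} 2  {3,4,5,6,7,8} 2
  7 to go: {1,2,4,5,6,7,8} 2  {2,3,4,5,6,7,8} 4
  if 0:f drops first: 6 orders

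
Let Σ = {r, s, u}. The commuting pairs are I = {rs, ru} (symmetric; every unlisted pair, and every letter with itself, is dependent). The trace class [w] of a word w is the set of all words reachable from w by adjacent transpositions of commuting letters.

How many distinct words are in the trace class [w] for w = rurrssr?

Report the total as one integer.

piece 0:r — minimal
piece 1:u — minimal
piece 2:r rests on {0:r}
piece 3:r rests on {2:r}
piece 4:s rests on {1:u}
piece 5:s rests on {4:s}
piece 6:r rests on {3:r}
minimal pieces: {0:r, 1:u}
ways to finish when only these pieces remain (= sum over removing one remaining piece with nothing left below it):
  1 left: {5}→1  {6}→1
  2 left: {3,6}→1  {4,5}→1  {5,6}→2
  3 left: {1,4,5}→1  {2,3,6}→1  {3,5,6}→3  {4,5,6}→3
  4 left: {0,2,3,6}→1  {1,4,5,6}→4  {2,3,5,6}→4  {3,4,5,6}→6
  5 left: {0,2,3,5,6}→5  {1,3,4,5,6}→10  {2,3,4,5,6}→10
  placing 0:r first → 20 extensions
  placing 1:u first → 15 extensions
total linear extensions = 35

35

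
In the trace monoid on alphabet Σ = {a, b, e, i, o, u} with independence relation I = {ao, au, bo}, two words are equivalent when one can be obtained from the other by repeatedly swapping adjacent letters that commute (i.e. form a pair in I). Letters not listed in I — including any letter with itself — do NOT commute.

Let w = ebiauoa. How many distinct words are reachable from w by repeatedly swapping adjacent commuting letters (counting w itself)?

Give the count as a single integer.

6

drop 0:e onto floor
drop 1:b onto {0:e}
drop 2:i onto {1:b}
drop 3:a onto {2:i}
drop 4:u onto {2:i}
drop 5:o onto {4:u}
drop 6:a onto {3:a}
ground layer = {0:e}
drop-orders for the pieces not yet dropped (sum over which currently-grounded one goes next):
  1 to go: {5} 1  {6} 1
  2 to go: {3,6} 1  {4,5} 1  {5,6} 2
  3 to go: {3,5,6} 3  {4,5,6} 3
  4 to go: {3,4,5,6} 6
  5 to go: {2,3,4,5,6} 6
  if 0:e drops first: 6 orders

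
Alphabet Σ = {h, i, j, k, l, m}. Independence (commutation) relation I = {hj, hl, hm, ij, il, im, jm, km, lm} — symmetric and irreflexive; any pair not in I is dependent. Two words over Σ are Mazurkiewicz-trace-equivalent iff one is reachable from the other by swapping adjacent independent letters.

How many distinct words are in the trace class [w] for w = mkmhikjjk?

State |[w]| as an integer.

piece 0:m — minimal
piece 1:k — minimal
piece 2:m rests on {0:m}
piece 3:h rests on {1:k}
piece 4:i rests on {3:h}
piece 5:k rests on {4:i}
piece 6:j rests on {5:k}
piece 7:j rests on {6:j}
piece 8:k rests on {7:j}
minimal pieces: {0:m, 1:k}
ways to finish when only these pieces remain (= sum over removing one remaining piece with nothing left below it):
  1 left: {2}→1  {8}→1
  2 left: {0,2}→1  {2,8}→2  {7,8}→1
  3 left: {0,2,8}→3  {2,7,8}→3  {6,7,8}→1
  4 left: {0,2,7,8}→6  {2,6,7,8}→4  {5,6,7,8}→1
  5 left: {0,2,6,7,8}→10  {2,5,6,7,8}→5  {4,5,6,7,8}→1
  6 left: {0,2,5,6,7,8}→15  {2,4,5,6,7,8}→6  {3,4,5,6,7,8}→1
  7 left: {0,2,4,5,6,7,8}→21  {1,3,4,5,6,7,8}→1  {2,3,4,5,6,7,8}→7
  placing 0:m first → 8 extensions
  placing 1:k first → 28 extensions
total linear extensions = 36

36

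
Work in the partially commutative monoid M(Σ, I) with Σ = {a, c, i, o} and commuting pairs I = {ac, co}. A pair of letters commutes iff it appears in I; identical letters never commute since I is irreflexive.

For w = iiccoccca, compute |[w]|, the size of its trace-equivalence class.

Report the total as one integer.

21

#0=i has no predecessor
#1=i depends on [0:i]
#2=c depends on [1:i]
#3=c depends on [2:c]
#4=o depends on [1:i]
#5=c depends on [3:c]
#6=c depends on [5:c]
#7=c depends on [6:c]
#8=a depends on [4:o]
sources: [0:i]
N(rest) = Σ N(rest − s) over sources s of rest; N(one piece) = 1:
  size 1 → [7]=1  [8]=1
  size 2 → [4,8]=1  [6,7]=1  [7,8]=2
  size 3 → [4,7,8]=3  [5,6,7]=1  [6,7,8]=3
  size 4 → [3,5,6,7]=1  [4,6,7,8]=6  [5,6,7,8]=4
  size 5 → [2,3,5,6,7]=1  [3,5,6,7,8]=5  [4,5,6,7,8]=10
  size 6 → [2,3,5,6,7,8]=6  [3,4,5,6,7,8]=15
  size 7 → [2,3,4,5,6,7,8]=21
  first=0(i) contributes 21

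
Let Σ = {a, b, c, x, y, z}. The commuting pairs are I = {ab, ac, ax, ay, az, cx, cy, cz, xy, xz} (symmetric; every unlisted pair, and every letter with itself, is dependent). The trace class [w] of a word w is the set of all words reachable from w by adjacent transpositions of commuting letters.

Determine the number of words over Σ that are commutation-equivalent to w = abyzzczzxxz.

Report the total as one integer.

piece 0:a — minimal
piece 1:b — minimal
piece 2:y rests on {1:b}
piece 3:z rests on {2:y}
piece 4:z rests on {3:z}
piece 5:c rests on {1:b}
piece 6:z rests on {4:z}
piece 7:z rests on {6:z}
piece 8:x rests on {1:b}
piece 9:x rests on {8:x}
piece 10:z rests on {7:z}
minimal pieces: {0:a, 1:b}
ways to finish when only these pieces remain (= sum over removing one remaining piece with nothing left below it):
  1 left: {0}→1  {5}→1  {9}→1  {10}→1
  2 left: {0,5}→2  {0,9}→2  {0,10}→2  {5,9}→2  {5,10}→2  {7,10}→1  {8,9}→1  {9,10}→2
  3 left: {0,5,9}→6  {0,5,10}→6  {0,7,10}→3  {0,8,9}→3  {0,9,10}→6  {5,7,10}→3  {5,8,9}→3  {5,9,10}→6  {6,7,10}→1  {7,9,10}→3  {8,9,10}→3
  4 left: {0,5,7,10}→12  {0,5,8,9}→12  {0,5,9,10}→24  {0,6,7,10}→4  {0,7,9,10}→12  {0,8,9,10}→12  {4,6,7,10}→1  {5,6,7,10}→4  {5,7,9,10}→12  {5,8,9,10}→12  {6,7,9,10}→4  {7,8,9,10}→6
  5 left: {0,4,6,7,10}→5  {0,5,6,7,10}→20  {0,5,7,9,10}→60  {0,5,8,9,10}→60  {0,6,7,9,10}→20  {0,7,8,9,10}→30  {3,4,6,7,10}→1  {4,5,6,7,10}→5  {4,6,7,9,10}→5  {5,6,7,9,10}→20  {5,7,8,9,10}→30  {6,7,8,9,10}→10
  6 left: {0,3,4,6,7,10}→6  {0,4,5,6,7,10}→30  {0,4,6,7,9,10}→30  {0,5,6,7,9,10}→120  {0,5,7,8,9,10}→180  {0,6,7,8,9,10}→60  {2,3,4,6,7,10}→1  {3,4,5,6,7,10}→6  {3,4,6,7,9,10}→6  {4,5,6,7,9,10}→30  {4,6,7,8,9,10}→15  {5,6,7,8,9,10}→60
  7 left: {0,2,3,4,6,7,10}→7  {0,3,4,5,6,7,10}→42  {0,3,4,6,7,9,10}→42  {0,4,5,6,7,9,10}→210  {0,4,6,7,8,9,10}→105  {0,5,6,7,8,9,10}→420  {2,3,4,5,6,7,10}→7  {2,3,4,6,7,9,10}→7  {3,4,5,6,7,9,10}→42  {3,4,6,7,8,9,10}→21  {4,5,6,7,8,9,10}→105
  8 left: {0,2,3,4,5,6,7,10}→56  {0,2,3,4,6,7,9,10}→56  {0,3,4,5,6,7,9,10}→336  {0,3,4,6,7,8,9,10}→168  {0,4,5,6,7,8,9,10}→840  {2,3,4,5,6,7,9,10}→56  {2,3,4,6,7,8,9,10}→28  {3,4,5,6,7,8,9,10}→168
  9 left: {0,2,3,4,5,6,7,9,10}→504  {0,2,3,4,6,7,8,9,10}→252  {0,3,4,5,6,7,8,9,10}→1512  {2,3,4,5,6,7,8,9,10}→252
  placing 0:a first → 252 extensions
  placing 1:b first → 2520 extensions
total linear extensions = 2772

2772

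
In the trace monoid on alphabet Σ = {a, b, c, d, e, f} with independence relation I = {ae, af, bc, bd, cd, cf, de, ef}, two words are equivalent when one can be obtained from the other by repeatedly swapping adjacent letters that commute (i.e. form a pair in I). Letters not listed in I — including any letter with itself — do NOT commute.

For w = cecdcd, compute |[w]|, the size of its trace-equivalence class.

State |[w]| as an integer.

15

piece 0:c — minimal
piece 1:e rests on {0:c}
piece 2:c rests on {1:e}
piece 3:d — minimal
piece 4:c rests on {2:c}
piece 5:d rests on {3:d}
minimal pieces: {0:c, 3:d}
ways to finish when only these pieces remain (= sum over removing one remaining piece with nothing left below it):
  1 left: {4}→1  {5}→1
  2 left: {2,4}→1  {3,5}→1  {4,5}→2
  3 left: {1,2,4}→1  {2,4,5}→3  {3,4,5}→3
  4 left: {0,1,2,4}→1  {1,2,4,5}→4  {2,3,4,5}→6
  placing 0:c first → 10 extensions
  placing 3:d first → 5 extensions
total linear extensions = 15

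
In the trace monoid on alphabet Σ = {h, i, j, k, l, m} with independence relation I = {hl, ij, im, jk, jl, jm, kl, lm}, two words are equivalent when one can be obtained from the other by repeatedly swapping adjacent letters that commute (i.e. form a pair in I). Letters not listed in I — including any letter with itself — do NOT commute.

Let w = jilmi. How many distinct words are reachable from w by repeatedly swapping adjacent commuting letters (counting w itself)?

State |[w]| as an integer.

#0=j has no predecessor
#1=i has no predecessor
#2=l depends on [1:i]
#3=m has no predecessor
#4=i depends on [2:l]
sources: [0:j, 1:i, 3:m]
N(rest) = Σ N(rest − s) over sources s of rest; N(one piece) = 1:
  size 1 → [0]=1  [3]=1  [4]=1
  size 2 → [0,3]=2  [0,4]=2  [2,4]=1  [3,4]=2
  size 3 → [0,2,4]=3  [0,3,4]=6  [1,2,4]=1  [2,3,4]=3
  first=0(j) contributes 4
  first=1(i) contributes 12
  first=3(m) contributes 4
|[w]| = 20

20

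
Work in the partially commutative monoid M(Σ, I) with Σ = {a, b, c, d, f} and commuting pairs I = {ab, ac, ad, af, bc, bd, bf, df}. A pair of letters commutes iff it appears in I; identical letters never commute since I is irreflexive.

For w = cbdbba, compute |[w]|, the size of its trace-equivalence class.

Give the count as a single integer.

0(c) covers ∅
1(b) covers ∅
2(d) covers 0:c
3(b) covers 1:b
4(b) covers 3:b
5(a) covers ∅
floor of heap: 0:c, 1:b, 5:a
completions by unplaced set U, small U first (add the entries for U minus each lowest piece of U):
  |U|=1: {2}:1  {4}:1  {5}:1
  |U|=2: {0,2}:1  {2,4}:2  {2,5}:2  {3,4}:1  {4,5}:2
  |U|=3: {0,2,4}:3  {0,2,5}:3  {1,3,4}:1  {2,3,4}:3  {2,4,5}:6  {3,4,5}:3
  |U|=4: {0,2,3,4}:6  {0,2,4,5}:12  {1,2,3,4}:4  {1,3,4,5}:4  {2,3,4,5}:12
  start at 0(c): 20
  start at 1(b): 30
  start at 5(a): 10
sum over floor = 60

60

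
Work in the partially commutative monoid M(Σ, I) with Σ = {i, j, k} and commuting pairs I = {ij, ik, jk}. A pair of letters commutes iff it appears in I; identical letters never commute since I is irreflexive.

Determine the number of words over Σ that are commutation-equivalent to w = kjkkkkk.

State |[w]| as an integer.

drop 0:k onto floor
drop 1:j onto floor
drop 2:k onto {0:k}
drop 3:k onto {2:k}
drop 4:k onto {3:k}
drop 5:k onto {4:k}
drop 6:k onto {5:k}
ground layer = {0:k, 1:j}
drop-orders for the pieces not yet dropped (sum over which currently-grounded one goes next):
  1 to go: {1} 1  {6} 1
  2 to go: {1,6} 2  {5,6} 1
  3 to go: {1,5,6} 3  {4,5,6} 1
  4 to go: {1,4,5,6} 4  {3,4,5,6} 1
  5 to go: {1,3,4,5,6} 5  {2,3,4,5,6} 1
  if 0:k drops first: 6 orders
  if 1:j drops first: 1 orders
heap linearizations: 7

7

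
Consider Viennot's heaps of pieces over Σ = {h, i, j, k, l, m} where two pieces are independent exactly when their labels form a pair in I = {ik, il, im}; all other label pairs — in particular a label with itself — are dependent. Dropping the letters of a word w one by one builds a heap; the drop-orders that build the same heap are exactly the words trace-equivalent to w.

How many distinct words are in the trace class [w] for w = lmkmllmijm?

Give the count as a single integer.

8

drop 0:l onto floor
drop 1:m onto {0:l}
drop 2:k onto {1:m}
drop 3:m onto {2:k}
drop 4:l onto {3:m}
drop 5:l onto {4:l}
drop 6:m onto {5:l}
drop 7:i onto floor
drop 8:j onto {6:m, 7:i}
drop 9:m onto {8:j}
ground layer = {0:l, 7:i}
drop-orders for the pieces not yet dropped (sum over which currently-grounded one goes next):
  1 to go: {9} 1
  2 to go: {8,9} 1
  3 to go: {6,8,9} 1  {7,8,9} 1
  4 to go: {5,6,8,9} 1  {6,7,8,9} 2
  5 to go: {4,5,6,8,9} 1  {5,6,7,8,9} 3
  6 to go: {3,4,5,6,8,9} 1  {4,5,6,7,8,9} 4
  7 to go: {2,3,4,5,6,8,9} 1  {3,4,5,6,7,8,9} 5
  8 to go: {1,2,3,4,5,6,8,9} 1  {2,3,4,5,6,7,8,9} 6
  if 0:l drops first: 7 orders
  if 7:i drops first: 1 orders
heap linearizations: 8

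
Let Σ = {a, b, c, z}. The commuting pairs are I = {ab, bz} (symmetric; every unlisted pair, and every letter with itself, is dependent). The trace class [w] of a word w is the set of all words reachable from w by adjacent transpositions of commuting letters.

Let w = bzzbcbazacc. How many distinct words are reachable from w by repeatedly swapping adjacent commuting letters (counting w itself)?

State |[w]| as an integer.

0(b) covers ∅
1(z) covers ∅
2(z) covers 1:z
3(b) covers 0:b
4(c) covers 2:z, 3:b
5(b) covers 4:c
6(a) covers 4:c
7(z) covers 6:a
8(a) covers 7:z
9(c) covers 5:b, 8:a
10(c) covers 9:c
floor of heap: 0:b, 1:z
completions by unplaced set U, small U first (add the entries for U minus each lowest piece of U):
  |U|=1: {10}:1
  |U|=2: {9,10}:1
  |U|=3: {5,9,10}:1  {8,9,10}:1
  |U|=4: {5,8,9,10}:2  {7,8,9,10}:1
  |U|=5: {5,7,8,9,10}:3  {6,7,8,9,10}:1
  |U|=6: {5,6,7,8,9,10}:4
  |U|=7: {4,5,6,7,8,9,10}:4
  |U|=8: {2,4,5,6,7,8,9,10}:4  {3,4,5,6,7,8,9,10}:4
  |U|=9: {0,3,4,5,6,7,8,9,10}:4  {1,2,4,5,6,7,8,9,10}:4  {2,3,4,5,6,7,8,9,10}:8
  start at 0(b): 12
  start at 1(z): 12
sum over floor = 24

24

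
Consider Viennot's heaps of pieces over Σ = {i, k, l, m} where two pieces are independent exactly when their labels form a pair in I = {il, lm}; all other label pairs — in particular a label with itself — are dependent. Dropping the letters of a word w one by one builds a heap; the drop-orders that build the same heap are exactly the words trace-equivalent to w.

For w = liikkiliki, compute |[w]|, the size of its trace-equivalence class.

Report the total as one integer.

piece 0:l — minimal
piece 1:i — minimal
piece 2:i rests on {1:i}
piece 3:k rests on {0:l, 2:i}
piece 4:k rests on {3:k}
piece 5:i rests on {4:k}
piece 6:l rests on {4:k}
piece 7:i rests on {5:i}
piece 8:k rests on {6:l, 7:i}
piece 9:i rests on {8:k}
minimal pieces: {0:l, 1:i}
ways to finish when only these pieces remain (= sum over removing one remaining piece with nothing left below it):
  1 left: {9}→1
  2 left: {8,9}→1
  3 left: {6,8,9}→1  {7,8,9}→1
  4 left: {5,7,8,9}→1  {6,7,8,9}→2
  5 left: {5,6,7,8,9}→3
  6 left: {4,5,6,7,8,9}→3
  7 left: {3,4,5,6,7,8,9}→3
  8 left: {0,3,4,5,6,7,8,9}→3  {2,3,4,5,6,7,8,9}→3
  placing 0:l first → 3 extensions
  placing 1:i first → 6 extensions
total linear extensions = 9

9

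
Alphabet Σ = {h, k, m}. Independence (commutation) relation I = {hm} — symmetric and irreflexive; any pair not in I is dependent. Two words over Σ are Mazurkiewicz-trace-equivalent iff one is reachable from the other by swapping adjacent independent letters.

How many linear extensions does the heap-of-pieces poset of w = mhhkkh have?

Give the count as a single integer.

drop 0:m onto floor
drop 1:h onto floor
drop 2:h onto {1:h}
drop 3:k onto {0:m, 2:h}
drop 4:k onto {3:k}
drop 5:h onto {4:k}
ground layer = {0:m, 1:h}
drop-orders for the pieces not yet dropped (sum over which currently-grounded one goes next):
  1 to go: {5} 1
  2 to go: {4,5} 1
  3 to go: {3,4,5} 1
  4 to go: {0,3,4,5} 1  {2,3,4,5} 1
  if 0:m drops first: 1 orders
  if 1:h drops first: 2 orders
heap linearizations: 3

3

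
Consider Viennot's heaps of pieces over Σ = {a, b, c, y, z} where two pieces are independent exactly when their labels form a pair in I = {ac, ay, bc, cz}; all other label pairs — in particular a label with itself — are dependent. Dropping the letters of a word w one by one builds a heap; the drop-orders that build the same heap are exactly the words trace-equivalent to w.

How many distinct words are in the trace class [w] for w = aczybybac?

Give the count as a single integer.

9

#0=a has no predecessor
#1=c has no predecessor
#2=z depends on [0:a]
#3=y depends on [1:c, 2:z]
#4=b depends on [3:y]
#5=y depends on [4:b]
#6=b depends on [5:y]
#7=a depends on [6:b]
#8=c depends on [5:y]
sources: [0:a, 1:c]
N(rest) = Σ N(rest − s) over sources s of rest; N(one piece) = 1:
  size 1 → [7]=1  [8]=1
  size 2 → [6,7]=1  [7,8]=2
  size 3 → [6,7,8]=3
  size 4 → [5,6,7,8]=3
  size 5 → [4,5,6,7,8]=3
  size 6 → [3,4,5,6,7,8]=3
  size 7 → [1,3,4,5,6,7,8]=3  [2,3,4,5,6,7,8]=3
  first=0(a) contributes 6
  first=1(c) contributes 3
|[w]| = 9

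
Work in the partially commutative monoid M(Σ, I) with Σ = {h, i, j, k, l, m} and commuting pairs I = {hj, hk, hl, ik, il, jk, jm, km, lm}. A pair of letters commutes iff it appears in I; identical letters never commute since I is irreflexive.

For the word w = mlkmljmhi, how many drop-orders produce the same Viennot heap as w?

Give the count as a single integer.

70

drop 0:m onto floor
drop 1:l onto floor
drop 2:k onto {1:l}
drop 3:m onto {0:m}
drop 4:l onto {2:k}
drop 5:j onto {4:l}
drop 6:m onto {3:m}
drop 7:h onto {6:m}
drop 8:i onto {5:j, 7:h}
ground layer = {0:m, 1:l}
drop-orders for the pieces not yet dropped (sum over which currently-grounded one goes next):
  1 to go: {8} 1
  2 to go: {5,8} 1  {7,8} 1
  3 to go: {4,5,8} 1  {5,7,8} 2  {6,7,8} 1
  4 to go: {2,4,5,8} 1  {3,6,7,8} 1  {4,5,7,8} 3  {5,6,7,8} 3
  5 to go: {0,3,6,7,8} 1  {1,2,4,5,8} 1  {2,4,5,7,8} 4  {3,5,6,7,8} 4  {4,5,6,7,8} 6
  6 to go: {0,3,5,6,7,8} 5  {1,2,4,5,7,8} 5  {2,4,5,6,7,8} 10  {3,4,5,6,7,8} 10
  7 to go: {0,3,4,5,6,7,8} 15  {1,2,4,5,6,7,8} 15  {2,3,4,5,6,7,8} 20
  if 0:m drops first: 35 orders
  if 1:l drops first: 35 orders
heap linearizations: 70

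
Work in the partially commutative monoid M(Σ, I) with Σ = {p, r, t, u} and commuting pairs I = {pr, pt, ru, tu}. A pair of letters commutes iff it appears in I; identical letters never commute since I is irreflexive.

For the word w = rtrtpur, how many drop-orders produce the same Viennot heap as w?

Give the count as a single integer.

piece 0:r — minimal
piece 1:t rests on {0:r}
piece 2:r rests on {1:t}
piece 3:t rests on {2:r}
piece 4:p — minimal
piece 5:u rests on {4:p}
piece 6:r rests on {3:t}
minimal pieces: {0:r, 4:p}
ways to finish when only these pieces remain (= sum over removing one remaining piece with nothing left below it):
  1 left: {5}→1  {6}→1
  2 left: {3,6}→1  {4,5}→1  {5,6}→2
  3 left: {2,3,6}→1  {3,5,6}→3  {4,5,6}→3
  4 left: {1,2,3,6}→1  {2,3,5,6}→4  {3,4,5,6}→6
  5 left: {0,1,2,3,6}→1  {1,2,3,5,6}→5  {2,3,4,5,6}→10
  placing 0:r first → 15 extensions
  placing 4:p first → 6 extensions
total linear extensions = 21

21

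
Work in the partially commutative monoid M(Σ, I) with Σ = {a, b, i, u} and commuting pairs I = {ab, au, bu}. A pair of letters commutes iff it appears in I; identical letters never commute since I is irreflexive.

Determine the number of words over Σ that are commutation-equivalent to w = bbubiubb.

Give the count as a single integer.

#0=b has no predecessor
#1=b depends on [0:b]
#2=u has no predecessor
#3=b depends on [1:b]
#4=i depends on [2:u, 3:b]
#5=u depends on [4:i]
#6=b depends on [4:i]
#7=b depends on [6:b]
sources: [0:b, 2:u]
N(rest) = Σ N(rest − s) over sources s of rest; N(one piece) = 1:
  size 1 → [5]=1  [7]=1
  size 2 → [5,7]=2  [6,7]=1
  size 3 → [5,6,7]=3
  size 4 → [4,5,6,7]=3
  size 5 → [2,4,5,6,7]=3  [3,4,5,6,7]=3
  size 6 → [1,3,4,5,6,7]=3  [2,3,4,5,6,7]=6
  first=0(b) contributes 9
  first=2(u) contributes 3
|[w]| = 12

12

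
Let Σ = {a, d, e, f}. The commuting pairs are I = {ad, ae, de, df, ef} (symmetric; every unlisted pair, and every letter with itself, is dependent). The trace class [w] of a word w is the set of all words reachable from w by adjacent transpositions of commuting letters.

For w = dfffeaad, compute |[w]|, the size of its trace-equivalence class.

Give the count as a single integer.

#0=d has no predecessor
#1=f has no predecessor
#2=f depends on [1:f]
#3=f depends on [2:f]
#4=e has no predecessor
#5=a depends on [3:f]
#6=a depends on [5:a]
#7=d depends on [0:d]
sources: [0:d, 1:f, 4:e]
N(rest) = Σ N(rest − s) over sources s of rest; N(one piece) = 1:
  size 1 → [4]=1  [6]=1  [7]=1
  size 2 → [0,7]=1  [4,6]=2  [4,7]=2  [5,6]=1  [6,7]=2
  size 3 → [0,4,7]=3  [0,6,7]=3  [3,5,6]=1  [4,5,6]=3  [4,6,7]=6  [5,6,7]=3
  size 4 → [0,4,6,7]=12  [0,5,6,7]=6  [2,3,5,6]=1  [3,4,5,6]=4  [3,5,6,7]=4  [4,5,6,7]=12
  size 5 → [0,3,5,6,7]=10  [0,4,5,6,7]=30  [1,2,3,5,6]=1  [2,3,4,5,6]=5  [2,3,5,6,7]=5  [3,4,5,6,7]=20
  size 6 → [0,2,3,5,6,7]=15  [0,3,4,5,6,7]=60  [1,2,3,4,5,6]=6  [1,2,3,5,6,7]=6  [2,3,4,5,6,7]=30
  first=0(d) contributes 42
  first=1(f) contributes 105
  first=4(e) contributes 21
|[w]| = 168

168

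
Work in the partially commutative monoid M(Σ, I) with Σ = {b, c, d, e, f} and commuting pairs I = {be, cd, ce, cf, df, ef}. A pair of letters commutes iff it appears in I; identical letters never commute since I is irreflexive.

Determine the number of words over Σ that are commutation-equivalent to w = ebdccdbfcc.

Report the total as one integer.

48

piece 0:e — minimal
piece 1:b — minimal
piece 2:d rests on {0:e, 1:b}
piece 3:c rests on {1:b}
piece 4:c rests on {3:c}
piece 5:d rests on {2:d}
piece 6:b rests on {4:c, 5:d}
piece 7:f rests on {6:b}
piece 8:c rests on {6:b}
piece 9:c rests on {8:c}
minimal pieces: {0:e, 1:b}
ways to finish when only these pieces remain (= sum over removing one remaining piece with nothing left below it):
  1 left: {7}→1  {9}→1
  2 left: {7,9}→2  {8,9}→1
  3 left: {7,8,9}→3
  4 left: {6,7,8,9}→3
  5 left: {4,6,7,8,9}→3  {5,6,7,8,9}→3
  6 left: {2,5,6,7,8,9}→3  {3,4,6,7,8,9}→3  {4,5,6,7,8,9}→6
  7 left: {0,2,5,6,7,8,9}→3  {2,4,5,6,7,8,9}→9  {3,4,5,6,7,8,9}→9
  8 left: {0,2,4,5,6,7,8,9}→12  {2,3,4,5,6,7,8,9}→18
  placing 0:e first → 18 extensions
  placing 1:b first → 30 extensions
total linear extensions = 48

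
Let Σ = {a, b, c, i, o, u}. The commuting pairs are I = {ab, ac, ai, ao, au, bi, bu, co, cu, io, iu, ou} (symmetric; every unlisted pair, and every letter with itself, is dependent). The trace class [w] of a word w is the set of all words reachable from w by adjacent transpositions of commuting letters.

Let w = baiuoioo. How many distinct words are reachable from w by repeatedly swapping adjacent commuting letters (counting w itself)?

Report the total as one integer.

840

#0=b has no predecessor
#1=a has no predecessor
#2=i has no predecessor
#3=u has no predecessor
#4=o depends on [0:b]
#5=i depends on [2:i]
#6=o depends on [4:o]
#7=o depends on [6:o]
sources: [0:b, 1:a, 2:i, 3:u]
N(rest) = Σ N(rest − s) over sources s of rest; N(one piece) = 1:
  size 1 → [1]=1  [3]=1  [5]=1  [7]=1
  size 2 → [1,3]=2  [1,5]=2  [1,7]=2  [2,5]=1  [3,5]=2  [3,7]=2  [5,7]=2  [6,7]=1
  size 3 → [1,2,5]=3  [1,3,5]=6  [1,3,7]=6  [1,5,7]=6  [1,6,7]=3  [2,3,5]=3  [2,5,7]=3  [3,5,7]=6  [3,6,7]=3  [4,6,7]=1  [5,6,7]=3
  size 4 → [0,4,6,7]=1  [1,2,3,5]=12  [1,2,5,7]=12  [1,3,5,7]=24  [1,3,6,7]=12  [1,4,6,7]=4  [1,5,6,7]=12  [2,3,5,7]=12  [2,5,6,7]=6  [3,4,6,7]=4  [3,5,6,7]=12  [4,5,6,7]=4
  size 5 → [0,1,4,6,7]=5  [0,3,4,6,7]=5  [0,4,5,6,7]=5  [1,2,3,5,7]=60  [1,2,5,6,7]=30  [1,3,4,6,7]=20  [1,3,5,6,7]=60  [1,4,5,6,7]=20  [2,3,5,6,7]=30  [2,4,5,6,7]=10  [3,4,5,6,7]=20
  size 6 → [0,1,3,4,6,7]=30  [0,1,4,5,6,7]=30  [0,2,4,5,6,7]=15  [0,3,4,5,6,7]=30  [1,2,3,5,6,7]=180  [1,2,4,5,6,7]=60  [1,3,4,5,6,7]=120  [2,3,4,5,6,7]=60
  first=0(b) contributes 420
  first=1(a) contributes 105
  first=2(i) contributes 210
  first=3(u) contributes 105
|[w]| = 840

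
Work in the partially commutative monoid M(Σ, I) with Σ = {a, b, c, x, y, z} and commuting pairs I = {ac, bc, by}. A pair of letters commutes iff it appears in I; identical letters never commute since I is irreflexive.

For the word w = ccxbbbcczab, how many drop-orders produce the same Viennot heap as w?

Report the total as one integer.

piece 0:c — minimal
piece 1:c rests on {0:c}
piece 2:x rests on {1:c}
piece 3:b rests on {2:x}
piece 4:b rests on {3:b}
piece 5:b rests on {4:b}
piece 6:c rests on {2:x}
piece 7:c rests on {6:c}
piece 8:z rests on {5:b, 7:c}
piece 9:a rests on {8:z}
piece 10:b rests on {9:a}
minimal pieces: {0:c}
ways to finish when only these pieces remain (= sum over removing one remaining piece with nothing left below it):
  1 left: {10}→1
  2 left: {9,10}→1
  3 left: {8,9,10}→1
  4 left: {5,8,9,10}→1  {7,8,9,10}→1
  5 left: {4,5,8,9,10}→1  {5,7,8,9,10}→2  {6,7,8,9,10}→1
  6 left: {3,4,5,8,9,10}→1  {4,5,7,8,9,10}→3  {5,6,7,8,9,10}→3
  7 left: {3,4,5,7,8,9,10}→4  {4,5,6,7,8,9,10}→6
  8 left: {3,4,5,6,7,8,9,10}→10
  9 left: {2,3,4,5,6,7,8,9,10}→10
  placing 0:c first → 10 extensions

10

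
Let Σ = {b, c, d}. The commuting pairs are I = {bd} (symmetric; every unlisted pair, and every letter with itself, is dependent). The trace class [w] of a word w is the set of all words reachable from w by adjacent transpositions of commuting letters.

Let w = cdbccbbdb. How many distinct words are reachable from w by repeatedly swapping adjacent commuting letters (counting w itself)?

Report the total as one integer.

0(c) covers ∅
1(d) covers 0:c
2(b) covers 0:c
3(c) covers 1:d, 2:b
4(c) covers 3:c
5(b) covers 4:c
6(b) covers 5:b
7(d) covers 4:c
8(b) covers 6:b
floor of heap: 0:c
completions by unplaced set U, small U first (add the entries for U minus each lowest piece of U):
  |U|=1: {7}:1  {8}:1
  |U|=2: {6,8}:1  {7,8}:2
  |U|=3: {5,6,8}:1  {6,7,8}:3
  |U|=4: {5,6,7,8}:4
  |U|=5: {4,5,6,7,8}:4
  |U|=6: {3,4,5,6,7,8}:4
  |U|=7: {1,3,4,5,6,7,8}:4  {2,3,4,5,6,7,8}:4
  start at 0(c): 8

8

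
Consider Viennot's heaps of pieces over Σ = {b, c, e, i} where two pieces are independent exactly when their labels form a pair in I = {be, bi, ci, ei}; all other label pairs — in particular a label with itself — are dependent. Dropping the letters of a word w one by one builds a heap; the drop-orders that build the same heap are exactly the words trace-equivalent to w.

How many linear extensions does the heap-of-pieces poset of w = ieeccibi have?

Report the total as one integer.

#0=i has no predecessor
#1=e has no predecessor
#2=e depends on [1:e]
#3=c depends on [2:e]
#4=c depends on [3:c]
#5=i depends on [0:i]
#6=b depends on [4:c]
#7=i depends on [5:i]
sources: [0:i, 1:e]
N(rest) = Σ N(rest − s) over sources s of rest; N(one piece) = 1:
  size 1 → [6]=1  [7]=1
  size 2 → [4,6]=1  [5,7]=1  [6,7]=2
  size 3 → [0,5,7]=1  [3,4,6]=1  [4,6,7]=3  [5,6,7]=3
  size 4 → [0,5,6,7]=4  [2,3,4,6]=1  [3,4,6,7]=4  [4,5,6,7]=6
  size 5 → [0,4,5,6,7]=10  [1,2,3,4,6]=1  [2,3,4,6,7]=5  [3,4,5,6,7]=10
  size 6 → [0,3,4,5,6,7]=20  [1,2,3,4,6,7]=6  [2,3,4,5,6,7]=15
  first=0(i) contributes 21
  first=1(e) contributes 35
|[w]| = 56

56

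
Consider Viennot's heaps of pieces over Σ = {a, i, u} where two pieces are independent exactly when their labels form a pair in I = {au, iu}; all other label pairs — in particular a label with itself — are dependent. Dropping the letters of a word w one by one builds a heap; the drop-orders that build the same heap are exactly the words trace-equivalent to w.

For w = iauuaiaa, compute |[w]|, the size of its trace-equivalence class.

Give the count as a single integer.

0(i) covers ∅
1(a) covers 0:i
2(u) covers ∅
3(u) covers 2:u
4(a) covers 1:a
5(i) covers 4:a
6(a) covers 5:i
7(a) covers 6:a
floor of heap: 0:i, 2:u
completions by unplaced set U, small U first (add the entries for U minus each lowest piece of U):
  |U|=1: {3}:1  {7}:1
  |U|=2: {2,3}:1  {3,7}:2  {6,7}:1
  |U|=3: {2,3,7}:3  {3,6,7}:3  {5,6,7}:1
  |U|=4: {2,3,6,7}:6  {3,5,6,7}:4  {4,5,6,7}:1
  |U|=5: {1,4,5,6,7}:1  {2,3,5,6,7}:10  {3,4,5,6,7}:5
  |U|=6: {0,1,4,5,6,7}:1  {1,3,4,5,6,7}:6  {2,3,4,5,6,7}:15
  start at 0(i): 21
  start at 2(u): 7
sum over floor = 28

28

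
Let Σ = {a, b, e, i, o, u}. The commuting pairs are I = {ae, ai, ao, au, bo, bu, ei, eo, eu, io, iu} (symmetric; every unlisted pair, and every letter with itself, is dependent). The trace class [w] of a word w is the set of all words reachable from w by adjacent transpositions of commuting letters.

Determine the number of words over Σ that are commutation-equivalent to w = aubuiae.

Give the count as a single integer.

126

piece 0:a — minimal
piece 1:u — minimal
piece 2:b rests on {0:a}
piece 3:u rests on {1:u}
piece 4:i rests on {2:b}
piece 5:a rests on {2:b}
piece 6:e rests on {2:b}
minimal pieces: {0:a, 1:u}
ways to finish when only these pieces remain (= sum over removing one remaining piece with nothing left below it):
  1 left: {3}→1  {4}→1  {5}→1  {6}→1
  2 left: {1,3}→1  {3,4}→2  {3,5}→2  {3,6}→2  {4,5}→2  {4,6}→2  {5,6}→2
  3 left: {1,3,4}→3  {1,3,5}→3  {1,3,6}→3  {3,4,5}→6  {3,4,6}→6  {3,5,6}→6  {4,5,6}→6
  4 left: {1,3,4,5}→12  {1,3,4,6}→12  {1,3,5,6}→12  {2,4,5,6}→6  {3,4,5,6}→24
  5 left: {0,2,4,5,6}→6  {1,3,4,5,6}→60  {2,3,4,5,6}→30
  placing 0:a first → 90 extensions
  placing 1:u first → 36 extensions
total linear extensions = 126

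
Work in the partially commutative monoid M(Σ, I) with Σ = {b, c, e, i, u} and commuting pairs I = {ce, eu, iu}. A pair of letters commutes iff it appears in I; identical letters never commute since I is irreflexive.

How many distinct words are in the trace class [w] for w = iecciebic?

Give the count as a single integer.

3

drop 0:i onto floor
drop 1:e onto {0:i}
drop 2:c onto {0:i}
drop 3:c onto {2:c}
drop 4:i onto {1:e, 3:c}
drop 5:e onto {4:i}
drop 6:b onto {5:e}
drop 7:i onto {6:b}
drop 8:c onto {7:i}
ground layer = {0:i}
drop-orders for the pieces not yet dropped (sum over which currently-grounded one goes next):
  1 to go: {8} 1
  2 to go: {7,8} 1
  3 to go: {6,7,8} 1
  4 to go: {5,6,7,8} 1
  5 to go: {4,5,6,7,8} 1
  6 to go: {1,4,5,6,7,8} 1  {3,4,5,6,7,8} 1
  7 to go: {1,3,4,5,6,7,8} 2  {2,3,4,5,6,7,8} 1
  if 0:i drops first: 3 orders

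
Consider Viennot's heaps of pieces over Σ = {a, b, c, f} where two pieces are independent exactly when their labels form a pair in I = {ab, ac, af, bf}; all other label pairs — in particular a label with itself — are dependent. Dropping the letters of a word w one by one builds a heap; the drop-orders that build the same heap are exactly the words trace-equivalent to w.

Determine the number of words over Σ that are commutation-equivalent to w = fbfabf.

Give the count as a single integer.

piece 0:f — minimal
piece 1:b — minimal
piece 2:f rests on {0:f}
piece 3:a — minimal
piece 4:b rests on {1:b}
piece 5:f rests on {2:f}
minimal pieces: {0:f, 1:b, 3:a}
ways to finish when only these pieces remain (= sum over removing one remaining piece with nothing left below it):
  1 left: {3}→1  {4}→1  {5}→1
  2 left: {1,4}→1  {2,5}→1  {3,4}→2  {3,5}→2  {4,5}→2
  3 left: {0,2,5}→1  {1,3,4}→3  {1,4,5}→3  {2,3,5}→3  {2,4,5}→3  {3,4,5}→6
  4 left: {0,2,3,5}→4  {0,2,4,5}→4  {1,2,4,5}→6  {1,3,4,5}→12  {2,3,4,5}→12
  placing 0:f first → 30 extensions
  placing 1:b first → 20 extensions
  placing 3:a first → 10 extensions
total linear extensions = 60

60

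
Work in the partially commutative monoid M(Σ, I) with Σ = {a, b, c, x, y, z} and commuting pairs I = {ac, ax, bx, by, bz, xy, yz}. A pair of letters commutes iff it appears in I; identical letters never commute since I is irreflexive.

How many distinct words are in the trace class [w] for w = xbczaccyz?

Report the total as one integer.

#0=x has no predecessor
#1=b has no predecessor
#2=c depends on [0:x, 1:b]
#3=z depends on [2:c]
#4=a depends on [3:z]
#5=c depends on [3:z]
#6=c depends on [5:c]
#7=y depends on [4:a, 6:c]
#8=z depends on [4:a, 6:c]
sources: [0:x, 1:b]
N(rest) = Σ N(rest − s) over sources s of rest; N(one piece) = 1:
  size 1 → [7]=1  [8]=1
  size 2 → [7,8]=2
  size 3 → [4,7,8]=2  [6,7,8]=2
  size 4 → [4,6,7,8]=4  [5,6,7,8]=2
  size 5 → [4,5,6,7,8]=6
  size 6 → [3,4,5,6,7,8]=6
  size 7 → [2,3,4,5,6,7,8]=6
  first=0(x) contributes 6
  first=1(b) contributes 6
|[w]| = 12

12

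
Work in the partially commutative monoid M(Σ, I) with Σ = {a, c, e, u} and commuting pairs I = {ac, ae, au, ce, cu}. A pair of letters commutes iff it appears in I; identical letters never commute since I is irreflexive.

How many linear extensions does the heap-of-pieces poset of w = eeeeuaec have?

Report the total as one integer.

drop 0:e onto floor
drop 1:e onto {0:e}
drop 2:e onto {1:e}
drop 3:e onto {2:e}
drop 4:u onto {3:e}
drop 5:a onto floor
drop 6:e onto {4:u}
drop 7:c onto floor
ground layer = {0:e, 5:a, 7:c}
drop-orders for the pieces not yet dropped (sum over which currently-grounded one goes next):
  1 to go: {5} 1  {6} 1  {7} 1
  2 to go: {4,6} 1  {5,6} 2  {5,7} 2  {6,7} 2
  3 to go: {3,4,6} 1  {4,5,6} 3  {4,6,7} 3  {5,6,7} 6
  4 to go: {2,3,4,6} 1  {3,4,5,6} 4  {3,4,6,7} 4  {4,5,6,7} 12
  5 to go: {1,2,3,4,6} 1  {2,3,4,5,6} 5  {2,3,4,6,7} 5  {3,4,5,6,7} 20
  6 to go: {0,1,2,3,4,6} 1  {1,2,3,4,5,6} 6  {1,2,3,4,6,7} 6  {2,3,4,5,6,7} 30
  if 0:e drops first: 42 orders
  if 5:a drops first: 7 orders
  if 7:c drops first: 7 orders
heap linearizations: 56

56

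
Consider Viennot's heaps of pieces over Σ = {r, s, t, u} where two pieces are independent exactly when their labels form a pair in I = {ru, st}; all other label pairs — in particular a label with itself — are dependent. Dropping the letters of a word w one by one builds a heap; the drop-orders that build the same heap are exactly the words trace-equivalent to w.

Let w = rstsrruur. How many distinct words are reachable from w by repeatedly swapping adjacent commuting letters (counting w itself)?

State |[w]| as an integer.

30

#0=r has no predecessor
#1=s depends on [0:r]
#2=t depends on [0:r]
#3=s depends on [1:s]
#4=r depends on [2:t, 3:s]
#5=r depends on [4:r]
#6=u depends on [2:t, 3:s]
#7=u depends on [6:u]
#8=r depends on [5:r]
sources: [0:r]
N(rest) = Σ N(rest − s) over sources s of rest; N(one piece) = 1:
  size 1 → [7]=1  [8]=1
  size 2 → [5,8]=1  [6,7]=1  [7,8]=2
  size 3 → [4,5,8]=1  [5,7,8]=3  [6,7,8]=3
  size 4 → [4,5,7,8]=4  [5,6,7,8]=6
  size 5 → [4,5,6,7,8]=10
  size 6 → [2,4,5,6,7,8]=10  [3,4,5,6,7,8]=10
  size 7 → [1,3,4,5,6,7,8]=10  [2,3,4,5,6,7,8]=20
  first=0(r) contributes 30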